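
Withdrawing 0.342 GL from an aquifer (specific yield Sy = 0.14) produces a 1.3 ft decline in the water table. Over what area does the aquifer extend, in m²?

Δh = 1.3 ft = 0.3962 m
ΔV = 0.342 GL = 3.42 × 10^5 m³
A = ΔV / (Sy × Δh) = 3.42 × 10^5 / (0.14 × 0.3962) = 6.165 × 10^6 m²

A ≈ 6.17 × 10^6 m²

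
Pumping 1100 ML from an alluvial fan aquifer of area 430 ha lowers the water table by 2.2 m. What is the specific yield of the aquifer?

A = 430 ha = 4.3 × 10^6 m²
ΔV = 1100 ML = 1.1 × 10^6 m³
Sy = ΔV / (A × Δh) = 1.1 × 10^6 m³ / (4.3 × 10^6 m² × 2.2 m) = 0.1163

Sy ≈ 0.12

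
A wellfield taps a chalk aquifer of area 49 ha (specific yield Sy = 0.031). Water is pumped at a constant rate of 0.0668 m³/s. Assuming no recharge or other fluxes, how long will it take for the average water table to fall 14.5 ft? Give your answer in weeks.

t ≈ 1.66 weeks

A = 49 ha = 4.9 × 10^5 m²
Δh = 14.5 ft = 4.42 m
ΔV = Sy × A × Δh = 0.031 × 4.9 × 10^5 × 4.42 = 67130 m³
Q = 0.0668 m³/s = 5772 m³/d
t = ΔV / Q = 67130 m³ / 5772 m³/d = 11.63 d
t = 11.63 d ≈ 1.662 weeks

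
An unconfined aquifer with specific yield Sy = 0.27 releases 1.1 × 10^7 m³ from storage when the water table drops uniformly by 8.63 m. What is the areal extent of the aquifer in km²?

A = ΔV / (Sy × Δh) = 1.1 × 10^7 / (0.27 × 8.63) = 4.721 × 10^6 m²
A = 4.721 × 10^6 m² = 4.721 km²

A ≈ 4.72 km²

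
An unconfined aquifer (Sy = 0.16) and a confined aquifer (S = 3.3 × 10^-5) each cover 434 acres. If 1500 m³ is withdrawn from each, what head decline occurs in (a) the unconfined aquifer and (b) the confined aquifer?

A = 434 acres = 1.756 × 10^6 m²
Unconfined: Δh_u = ΔV/(Sy·A) = 1500/(0.16 × 1.756 × 10^6) = 0.005338 m
Confined: Δh_c = ΔV/(S·A) = 1500/(3.3 × 10^-5 × 1.756 × 10^6) = 25.88 m

Δh_u ≈ 0.00534 m; Δh_c ≈ 25.9 m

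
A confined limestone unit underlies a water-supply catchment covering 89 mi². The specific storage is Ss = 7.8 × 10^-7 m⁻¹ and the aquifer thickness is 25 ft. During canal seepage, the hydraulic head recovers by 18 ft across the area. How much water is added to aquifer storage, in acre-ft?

ΔV ≈ 6.09 acre-ft

b = 25 ft = 7.62 m
S = Ss × b = 7.8 × 10^-7 m⁻¹ × 7.62 m = 5.944 × 10^-6
A = 89 mi² = 2.305 × 10^8 m²
Δh = 18 ft = 5.486 m
ΔV = S × A × Δh = 5.944 × 10^-6 × 2.305 × 10^8 m² × 5.486 m = 7517 m³
ΔV = 7517 m³ = 6.094 acre-ft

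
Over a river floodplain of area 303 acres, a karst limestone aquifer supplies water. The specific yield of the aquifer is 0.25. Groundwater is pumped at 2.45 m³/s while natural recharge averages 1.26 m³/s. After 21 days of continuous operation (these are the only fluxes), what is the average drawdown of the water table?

Δh ≈ 7.04 m

A = 303 acres = 1.226 × 10^6 m²
Net abstraction = 2.45 − 1.26 = 1.19 m³/s
Q_net = 1.19 m³/s = 1.028 × 10^5 m³/d
ΔV = Q × t = 1.028 × 10^5 m³/d × 21 d = 2.159 × 10^6 m³
Δh = ΔV / (Sy × A) = 2.159 × 10^6 / (0.25 × 1.226 × 10^6) = 7.043 m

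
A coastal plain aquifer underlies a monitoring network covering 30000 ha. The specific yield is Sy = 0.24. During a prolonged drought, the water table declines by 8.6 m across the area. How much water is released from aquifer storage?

ΔV ≈ 6.19 × 10^8 m³

A = 30000 ha = 3 × 10^8 m²
ΔV = Sy × A × Δh = 0.24 × 3 × 10^8 m² × 8.6 m = 6.192 × 10^8 m³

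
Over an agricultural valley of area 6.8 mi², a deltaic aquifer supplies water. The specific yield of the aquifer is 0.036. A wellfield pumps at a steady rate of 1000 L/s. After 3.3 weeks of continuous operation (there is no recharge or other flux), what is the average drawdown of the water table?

Δh ≈ 3.15 m

A = 6.8 mi² = 1.761 × 10^7 m²
Q = 1000 L/s = 86400 m³/d
t = 3.3 weeks = 23.1 d
ΔV = Q × t = 86400 m³/d × 23.1 d = 1.996 × 10^6 m³
Δh = ΔV / (Sy × A) = 1.996 × 10^6 / (0.036 × 1.761 × 10^7) = 3.148 m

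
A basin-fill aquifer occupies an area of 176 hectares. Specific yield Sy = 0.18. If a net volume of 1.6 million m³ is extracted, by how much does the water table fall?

Δh ≈ 5.05 m

A = 176 hectares = 1.76 × 10^6 m²
ΔV = 1.6 million m³ = 1.6 × 10^6 m³
Δh = ΔV / (Sy × A) = 1.6 × 10^6 m³ / (0.18 × 1.76 × 10^6 m²) = 5.051 m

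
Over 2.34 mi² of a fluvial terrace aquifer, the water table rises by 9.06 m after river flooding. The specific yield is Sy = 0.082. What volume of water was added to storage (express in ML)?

A = 2.34 mi² = 6.061 × 10^6 m²
ΔV = Sy × A × Δh = 0.082 × 6.061 × 10^6 m² × 9.06 m = 4.503 × 10^6 m³
ΔV = 4.503 × 10^6 m³ = 4503 ML

ΔV ≈ 4500 ML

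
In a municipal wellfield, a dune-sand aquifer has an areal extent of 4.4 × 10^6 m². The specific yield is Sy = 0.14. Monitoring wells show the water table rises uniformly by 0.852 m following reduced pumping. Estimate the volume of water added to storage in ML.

ΔV = Sy × A × Δh = 0.14 × 4.4 × 10^6 m² × 0.852 m = 5.248 × 10^5 m³
ΔV = 5.248 × 10^5 m³ = 524.8 ML

ΔV ≈ 525 ML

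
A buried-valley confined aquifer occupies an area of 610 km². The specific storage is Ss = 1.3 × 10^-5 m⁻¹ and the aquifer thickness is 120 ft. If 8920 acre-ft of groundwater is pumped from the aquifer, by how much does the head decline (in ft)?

Δh ≈ 124 ft

b = 120 ft = 36.58 m
S = Ss × b = 1.3 × 10^-5 m⁻¹ × 36.58 m = 4.755 × 10^-4
A = 610 km² = 6.1 × 10^8 m²
ΔV = 8920 acre-ft = 1.1 × 10^7 m³
Δh = ΔV / (S × A) = 1.1 × 10^7 m³ / (4.755 × 10^-4 × 6.1 × 10^8 m²) = 37.93 m
Δh = 37.93 m = 124.5 ft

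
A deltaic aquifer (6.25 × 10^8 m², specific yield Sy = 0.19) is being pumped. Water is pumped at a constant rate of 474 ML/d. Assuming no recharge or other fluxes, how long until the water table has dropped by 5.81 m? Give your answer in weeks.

ΔV = Sy × A × Δh = 0.19 × 6.25 × 10^8 × 5.81 = 6.899 × 10^8 m³
Q = 474 ML/d = 4.74 × 10^5 m³/d
t = ΔV / Q = 6.899 × 10^8 m³ / 4.74 × 10^5 m³/d = 1456 d
t = 1456 d ≈ 207.9 weeks

t ≈ 208 weeks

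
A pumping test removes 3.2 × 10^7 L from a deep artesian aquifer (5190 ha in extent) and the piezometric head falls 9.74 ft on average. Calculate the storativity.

A = 5190 ha = 5.19 × 10^7 m²
Δh = 9.74 ft = 2.969 m
ΔV = 3.2 × 10^7 L = 32000 m³
S = ΔV / (A × Δh) = 32000 m³ / (5.19 × 10^7 m² × 2.969 m) = 2.077 × 10^-4

S ≈ 2.1 × 10^-4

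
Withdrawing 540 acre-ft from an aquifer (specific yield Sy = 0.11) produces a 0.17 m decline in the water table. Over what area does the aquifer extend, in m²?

A ≈ 3.56 × 10^7 m²

ΔV = 540 acre-ft = 6.661 × 10^5 m³
A = ΔV / (Sy × Δh) = 6.661 × 10^5 / (0.11 × 0.17) = 3.562 × 10^7 m²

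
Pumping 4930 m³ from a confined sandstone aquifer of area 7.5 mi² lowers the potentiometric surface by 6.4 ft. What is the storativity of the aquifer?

A = 7.5 mi² = 1.942 × 10^7 m²
Δh = 6.4 ft = 1.951 m
S = ΔV / (A × Δh) = 4930 m³ / (1.942 × 10^7 m² × 1.951 m) = 1.301 × 10^-4

S ≈ 1.3 × 10^-4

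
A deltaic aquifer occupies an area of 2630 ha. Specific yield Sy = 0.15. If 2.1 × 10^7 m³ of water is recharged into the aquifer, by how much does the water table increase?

A = 2630 ha = 2.63 × 10^7 m²
Δh = ΔV / (Sy × A) = 2.1 × 10^7 m³ / (0.15 × 2.63 × 10^7 m²) = 5.323 m

Δh ≈ 5.32 m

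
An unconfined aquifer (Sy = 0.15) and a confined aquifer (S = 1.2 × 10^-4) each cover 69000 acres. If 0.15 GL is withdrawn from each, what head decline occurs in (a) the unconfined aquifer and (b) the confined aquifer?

A = 69000 acres = 2.792 × 10^8 m²
ΔV = 0.15 GL = 1.5 × 10^5 m³
Unconfined: Δh_u = ΔV/(Sy·A) = 1.5 × 10^5/(0.15 × 2.792 × 10^8) = 0.003581 m
Confined: Δh_c = ΔV/(S·A) = 1.5 × 10^5/(1.2 × 10^-4 × 2.792 × 10^8) = 4.477 m

Δh_u ≈ 0.00358 m; Δh_c ≈ 4.48 m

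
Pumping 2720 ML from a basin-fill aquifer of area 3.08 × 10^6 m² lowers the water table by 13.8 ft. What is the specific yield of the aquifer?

Δh = 13.8 ft = 4.206 m
ΔV = 2720 ML = 2.72 × 10^6 m³
Sy = ΔV / (A × Δh) = 2.72 × 10^6 m³ / (3.08 × 10^6 m² × 4.206 m) = 0.21

Sy ≈ 0.21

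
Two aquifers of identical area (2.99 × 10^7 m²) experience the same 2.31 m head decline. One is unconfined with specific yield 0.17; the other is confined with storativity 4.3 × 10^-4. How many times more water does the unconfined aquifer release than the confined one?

ΔV_u / ΔV_c ≈ 395

Unconfined: ΔV_u = Sy × A × Δh = 0.17 × 2.99 × 10^7 × 2.31 = 1.174 × 10^7 m³
Confined: ΔV_c = S × A × Δh = 4.3 × 10^-4 × 2.99 × 10^7 × 2.31 = 29700 m³
Ratio = ΔV_u / ΔV_c = Sy / S = 0.17 / 4.3 × 10^-4 = 395.3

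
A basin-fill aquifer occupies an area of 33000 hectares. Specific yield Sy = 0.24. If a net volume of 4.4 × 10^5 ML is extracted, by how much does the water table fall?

Δh ≈ 5.56 m

A = 33000 hectares = 3.3 × 10^8 m²
ΔV = 4.4 × 10^5 ML = 4.4 × 10^8 m³
Δh = ΔV / (Sy × A) = 4.4 × 10^8 m³ / (0.24 × 3.3 × 10^8 m²) = 5.556 m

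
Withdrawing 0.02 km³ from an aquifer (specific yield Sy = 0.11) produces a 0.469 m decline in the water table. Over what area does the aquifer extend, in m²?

ΔV = 0.02 km³ = 2 × 10^7 m³
A = ΔV / (Sy × Δh) = 2 × 10^7 / (0.11 × 0.469) = 3.877 × 10^8 m²

A ≈ 3.88 × 10^8 m²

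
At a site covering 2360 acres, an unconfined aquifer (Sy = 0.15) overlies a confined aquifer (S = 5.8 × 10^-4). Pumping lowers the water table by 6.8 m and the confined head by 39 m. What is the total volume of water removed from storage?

ΔV ≈ 9.96 × 10^6 m³

A = 2360 acres = 9.551 × 10^6 m²
Unconfined: ΔV_u = Sy × A × Δh_u = 0.15 × 9.551 × 10^6 × 6.8 = 9.742 × 10^6 m³
Confined: ΔV_c = S × A × Δh_c = 5.8 × 10^-4 × 9.551 × 10^6 × 39 = 2.16 × 10^5 m³
Total ΔV = 9.742 × 10^6 + 2.16 × 10^5 = 9.958 × 10^6 m³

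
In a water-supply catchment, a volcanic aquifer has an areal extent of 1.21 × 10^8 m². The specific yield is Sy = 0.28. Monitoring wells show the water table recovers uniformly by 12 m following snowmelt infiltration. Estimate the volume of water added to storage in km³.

ΔV ≈ 0.407 km³

ΔV = Sy × A × Δh = 0.28 × 1.21 × 10^8 m² × 12 m = 4.066 × 10^8 m³
ΔV = 4.066 × 10^8 m³ = 0.4066 km³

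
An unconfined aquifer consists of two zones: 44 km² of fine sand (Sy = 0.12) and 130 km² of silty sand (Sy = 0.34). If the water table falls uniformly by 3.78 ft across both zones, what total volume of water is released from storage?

A₁ = 44 km² = 4.4 × 10^7 m²; A₂ = 130 km² = 1.3 × 10^8 m²
Δh = 3.78 ft = 1.152 m
ΔV₁ = 0.12 × 4.4 × 10^7 × 1.152 = 6.083 × 10^6 m³
ΔV₂ = 0.34 × 1.3 × 10^8 × 1.152 = 5.092 × 10^7 m³
ΔV = ΔV₁ + ΔV₂ = 5.701 × 10^7 m³

ΔV ≈ 5.7 × 10^7 m³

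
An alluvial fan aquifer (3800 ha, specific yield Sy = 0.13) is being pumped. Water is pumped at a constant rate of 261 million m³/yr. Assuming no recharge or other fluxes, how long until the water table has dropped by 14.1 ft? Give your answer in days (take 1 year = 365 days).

t ≈ 29.7 days

A = 3800 ha = 3.8 × 10^7 m²
Δh = 14.1 ft = 4.298 m
ΔV = Sy × A × Δh = 0.13 × 3.8 × 10^7 × 4.298 = 2.123 × 10^7 m³
Q = 261 million m³/yr = 7.151 × 10^5 m³/d
t = ΔV / Q = 2.123 × 10^7 m³ / 7.151 × 10^5 m³/d = 29.69 d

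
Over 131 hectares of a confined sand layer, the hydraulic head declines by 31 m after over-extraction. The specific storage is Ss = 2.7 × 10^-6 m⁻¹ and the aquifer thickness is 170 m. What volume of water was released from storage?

ΔV ≈ 18600 m³

S = Ss × b = 2.7 × 10^-6 m⁻¹ × 170 m = 4.59 × 10^-4
A = 131 hectares = 1.31 × 10^6 m²
ΔV = S × A × Δh = 4.59 × 10^-4 × 1.31 × 10^6 m² × 31 m = 18640 m³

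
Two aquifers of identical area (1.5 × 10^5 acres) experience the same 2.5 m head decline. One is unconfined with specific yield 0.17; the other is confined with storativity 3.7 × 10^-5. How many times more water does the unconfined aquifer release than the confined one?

A = 1.5 × 10^5 acres = 6.07 × 10^8 m²
Unconfined: ΔV_u = Sy × A × Δh = 0.17 × 6.07 × 10^8 × 2.5 = 2.58 × 10^8 m³
Confined: ΔV_c = S × A × Δh = 3.7 × 10^-5 × 6.07 × 10^8 × 2.5 = 56150 m³
Ratio = ΔV_u / ΔV_c = Sy / S = 0.17 / 3.7 × 10^-5 = 4595

ΔV_u / ΔV_c ≈ 4590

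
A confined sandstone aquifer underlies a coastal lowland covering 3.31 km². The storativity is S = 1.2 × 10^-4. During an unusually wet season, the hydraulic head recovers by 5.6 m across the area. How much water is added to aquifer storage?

A = 3.31 km² = 3.31 × 10^6 m²
ΔV = S × A × Δh = 1.2 × 10^-4 × 3.31 × 10^6 m² × 5.6 m = 2224 m³

ΔV ≈ 2220 m³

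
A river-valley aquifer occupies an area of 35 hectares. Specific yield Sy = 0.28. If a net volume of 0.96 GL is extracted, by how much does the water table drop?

A = 35 hectares = 3.5 × 10^5 m²
ΔV = 0.96 GL = 9.6 × 10^5 m³
Δh = ΔV / (Sy × A) = 9.6 × 10^5 m³ / (0.28 × 3.5 × 10^5 m²) = 9.796 m

Δh ≈ 9.8 m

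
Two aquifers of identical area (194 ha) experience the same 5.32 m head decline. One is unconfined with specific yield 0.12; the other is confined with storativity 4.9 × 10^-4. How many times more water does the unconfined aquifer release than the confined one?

A = 194 ha = 1.94 × 10^6 m²
Unconfined: ΔV_u = Sy × A × Δh = 0.12 × 1.94 × 10^6 × 5.32 = 1.238 × 10^6 m³
Confined: ΔV_c = S × A × Δh = 4.9 × 10^-4 × 1.94 × 10^6 × 5.32 = 5057 m³
Ratio = ΔV_u / ΔV_c = Sy / S = 0.12 / 4.9 × 10^-4 = 244.9

ΔV_u / ΔV_c ≈ 245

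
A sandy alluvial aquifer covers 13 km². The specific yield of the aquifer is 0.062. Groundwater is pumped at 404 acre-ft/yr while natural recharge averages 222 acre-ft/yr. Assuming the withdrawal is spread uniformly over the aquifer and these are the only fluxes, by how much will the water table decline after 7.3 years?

Δh ≈ 2.03 m

A = 13 km² = 1.3 × 10^7 m²
Net abstraction = 404 − 222 = 182 acre-ft/yr
Q_net = 182 acre-ft/yr = 615.1 m³/d
t = 7.3 years = 2664 d
ΔV = Q × t = 615.1 m³/d × 2664 d = 1.639 × 10^6 m³
Δh = ΔV / (Sy × A) = 1.639 × 10^6 / (0.062 × 1.3 × 10^7) = 2.033 m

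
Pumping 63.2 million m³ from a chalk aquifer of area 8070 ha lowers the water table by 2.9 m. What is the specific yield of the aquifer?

A = 8070 ha = 8.07 × 10^7 m²
ΔV = 63.2 million m³ = 6.32 × 10^7 m³
Sy = ΔV / (A × Δh) = 6.32 × 10^7 m³ / (8.07 × 10^7 m² × 2.9 m) = 0.2701

Sy ≈ 0.27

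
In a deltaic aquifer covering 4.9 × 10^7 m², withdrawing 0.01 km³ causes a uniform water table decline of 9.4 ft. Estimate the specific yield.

Sy ≈ 0.071

Δh = 9.4 ft = 2.865 m
ΔV = 0.01 km³ = 1 × 10^7 m³
Sy = ΔV / (A × Δh) = 1 × 10^7 m³ / (4.9 × 10^7 m² × 2.865 m) = 0.07123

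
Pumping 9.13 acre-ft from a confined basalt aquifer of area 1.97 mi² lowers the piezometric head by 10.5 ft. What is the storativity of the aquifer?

A = 1.97 mi² = 5.102 × 10^6 m²
Δh = 10.5 ft = 3.2 m
ΔV = 9.13 acre-ft = 11260 m³
S = ΔV / (A × Δh) = 11260 m³ / (5.102 × 10^6 m² × 3.2 m) = 6.897 × 10^-4

S ≈ 6.9 × 10^-4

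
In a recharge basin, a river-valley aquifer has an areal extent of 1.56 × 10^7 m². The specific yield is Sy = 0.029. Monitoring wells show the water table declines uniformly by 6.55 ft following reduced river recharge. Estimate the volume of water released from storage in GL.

Δh = 6.55 ft = 1.996 m
ΔV = Sy × A × Δh = 0.029 × 1.56 × 10^7 m² × 1.996 m = 9.032 × 10^5 m³
ΔV = 9.032 × 10^5 m³ = 0.9032 GL

ΔV ≈ 0.903 GL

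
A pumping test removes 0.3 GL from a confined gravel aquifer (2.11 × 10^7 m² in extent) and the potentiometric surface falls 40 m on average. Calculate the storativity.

S ≈ 3.6 × 10^-4

ΔV = 0.3 GL = 3 × 10^5 m³
S = ΔV / (A × Δh) = 3 × 10^5 m³ / (2.11 × 10^7 m² × 40 m) = 3.555 × 10^-4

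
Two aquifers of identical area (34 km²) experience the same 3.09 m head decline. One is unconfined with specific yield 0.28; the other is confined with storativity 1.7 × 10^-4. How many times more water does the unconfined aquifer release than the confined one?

A = 34 km² = 3.4 × 10^7 m²
Unconfined: ΔV_u = Sy × A × Δh = 0.28 × 3.4 × 10^7 × 3.09 = 2.942 × 10^7 m³
Confined: ΔV_c = S × A × Δh = 1.7 × 10^-4 × 3.4 × 10^7 × 3.09 = 17860 m³
Ratio = ΔV_u / ΔV_c = Sy / S = 0.28 / 1.7 × 10^-4 = 1647

ΔV_u / ΔV_c ≈ 1650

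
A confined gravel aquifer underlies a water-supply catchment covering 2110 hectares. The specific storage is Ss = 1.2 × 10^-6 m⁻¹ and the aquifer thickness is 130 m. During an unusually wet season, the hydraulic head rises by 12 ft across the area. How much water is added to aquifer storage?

ΔV ≈ 12000 m³

S = Ss × b = 1.2 × 10^-6 m⁻¹ × 130 m = 1.56 × 10^-4
A = 2110 hectares = 2.11 × 10^7 m²
Δh = 12 ft = 3.658 m
ΔV = S × A × Δh = 1.56 × 10^-4 × 2.11 × 10^7 m² × 3.658 m = 12040 m³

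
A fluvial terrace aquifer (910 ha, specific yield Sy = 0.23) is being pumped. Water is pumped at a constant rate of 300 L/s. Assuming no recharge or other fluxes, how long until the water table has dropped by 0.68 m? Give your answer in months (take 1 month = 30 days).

A = 910 ha = 9.1 × 10^6 m²
ΔV = Sy × A × Δh = 0.23 × 9.1 × 10^6 × 0.68 = 1.423 × 10^6 m³
Q = 300 L/s = 25920 m³/d
t = ΔV / Q = 1.423 × 10^6 m³ / 25920 m³/d = 54.91 d
t = 54.91 d ≈ 1.83 months

t ≈ 1.83 months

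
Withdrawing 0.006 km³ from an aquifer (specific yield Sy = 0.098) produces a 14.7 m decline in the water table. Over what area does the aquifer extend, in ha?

ΔV = 0.006 km³ = 6 × 10^6 m³
A = ΔV / (Sy × Δh) = 6 × 10^6 / (0.098 × 14.7) = 4.165 × 10^6 m²
A = 4.165 × 10^6 m² = 416.5 ha

A ≈ 416 ha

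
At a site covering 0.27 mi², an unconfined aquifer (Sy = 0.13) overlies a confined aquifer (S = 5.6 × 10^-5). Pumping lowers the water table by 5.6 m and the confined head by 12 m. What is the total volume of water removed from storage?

ΔV ≈ 5.1 × 10^5 m³

A = 0.27 mi² = 6.993 × 10^5 m²
Unconfined: ΔV_u = Sy × A × Δh_u = 0.13 × 6.993 × 10^5 × 5.6 = 5.091 × 10^5 m³
Confined: ΔV_c = S × A × Δh_c = 5.6 × 10^-5 × 6.993 × 10^5 × 12 = 469.9 m³
Total ΔV = 5.091 × 10^5 + 469.9 = 5.096 × 10^5 m³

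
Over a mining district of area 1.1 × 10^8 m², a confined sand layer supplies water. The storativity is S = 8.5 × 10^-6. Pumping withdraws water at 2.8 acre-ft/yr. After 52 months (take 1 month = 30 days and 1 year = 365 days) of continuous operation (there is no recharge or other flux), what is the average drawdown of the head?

Δh ≈ 15.8 m

Q = 2.8 acre-ft/yr = 9.462 m³/d
t = 52 months = 1560 d
ΔV = Q × t = 9.462 m³/d × 1560 d = 14760 m³
Δh = ΔV / (S × A) = 14760 / (8.5 × 10^-6 × 1.1 × 10^8) = 15.79 m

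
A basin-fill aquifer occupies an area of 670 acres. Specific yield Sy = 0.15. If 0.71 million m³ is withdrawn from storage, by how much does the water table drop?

Δh ≈ 1.75 m

A = 670 acres = 2.711 × 10^6 m²
ΔV = 0.71 million m³ = 7.1 × 10^5 m³
Δh = ΔV / (Sy × A) = 7.1 × 10^5 m³ / (0.15 × 2.711 × 10^6 m²) = 1.746 m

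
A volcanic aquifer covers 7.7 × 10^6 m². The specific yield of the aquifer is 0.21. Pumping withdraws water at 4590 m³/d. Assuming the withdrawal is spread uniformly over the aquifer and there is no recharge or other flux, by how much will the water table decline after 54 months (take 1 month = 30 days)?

t = 54 months = 1620 d
ΔV = Q × t = 4590 m³/d × 1620 d = 7.436 × 10^6 m³
Δh = ΔV / (Sy × A) = 7.436 × 10^6 / (0.21 × 7.7 × 10^6) = 4.599 m

Δh ≈ 4.6 m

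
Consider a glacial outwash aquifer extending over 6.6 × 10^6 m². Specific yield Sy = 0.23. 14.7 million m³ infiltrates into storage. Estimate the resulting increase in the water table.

ΔV = 14.7 million m³ = 1.47 × 10^7 m³
Δh = ΔV / (Sy × A) = 1.47 × 10^7 m³ / (0.23 × 6.6 × 10^6 m²) = 9.684 m

Δh ≈ 9.68 m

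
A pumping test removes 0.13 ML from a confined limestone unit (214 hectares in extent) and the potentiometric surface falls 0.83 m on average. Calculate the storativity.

S ≈ 7.3 × 10^-5

A = 214 hectares = 2.14 × 10^6 m²
ΔV = 0.13 ML = 130 m³
S = ΔV / (A × Δh) = 130 m³ / (2.14 × 10^6 m² × 0.83 m) = 7.319 × 10^-5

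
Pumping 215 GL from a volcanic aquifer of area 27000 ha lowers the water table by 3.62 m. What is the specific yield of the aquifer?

A = 27000 ha = 2.7 × 10^8 m²
ΔV = 215 GL = 2.15 × 10^8 m³
Sy = ΔV / (A × Δh) = 2.15 × 10^8 m³ / (2.7 × 10^8 m² × 3.62 m) = 0.22

Sy ≈ 0.22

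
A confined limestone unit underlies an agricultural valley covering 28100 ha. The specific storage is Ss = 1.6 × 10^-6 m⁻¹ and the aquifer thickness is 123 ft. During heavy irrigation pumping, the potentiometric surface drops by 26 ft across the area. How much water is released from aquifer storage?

ΔV ≈ 1.34 × 10^5 m³

b = 123 ft = 37.49 m
S = Ss × b = 1.6 × 10^-6 m⁻¹ × 37.49 m = 5.998 × 10^-5
A = 28100 ha = 2.81 × 10^8 m²
Δh = 26 ft = 7.925 m
ΔV = S × A × Δh = 5.998 × 10^-5 × 2.81 × 10^8 m² × 7.925 m = 1.336 × 10^5 m³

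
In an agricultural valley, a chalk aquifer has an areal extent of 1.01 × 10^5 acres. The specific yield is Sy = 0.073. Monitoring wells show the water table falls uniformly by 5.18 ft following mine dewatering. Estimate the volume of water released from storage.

A = 1.01 × 10^5 acres = 4.087 × 10^8 m²
Δh = 5.18 ft = 1.579 m
ΔV = Sy × A × Δh = 0.073 × 4.087 × 10^8 m² × 1.579 m = 4.711 × 10^7 m³

ΔV ≈ 4.71 × 10^7 m³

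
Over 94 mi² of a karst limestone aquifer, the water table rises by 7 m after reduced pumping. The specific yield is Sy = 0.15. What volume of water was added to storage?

ΔV ≈ 2.56 × 10^8 m³

A = 94 mi² = 2.435 × 10^8 m²
ΔV = Sy × A × Δh = 0.15 × 2.435 × 10^8 m² × 7 m = 2.556 × 10^8 m³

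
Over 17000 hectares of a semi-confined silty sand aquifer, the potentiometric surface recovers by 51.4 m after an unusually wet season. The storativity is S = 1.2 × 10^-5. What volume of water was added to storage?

A = 17000 hectares = 1.7 × 10^8 m²
ΔV = S × A × Δh = 1.2 × 10^-5 × 1.7 × 10^8 m² × 51.4 m = 1.049 × 10^5 m³

ΔV ≈ 1.05 × 10^5 m³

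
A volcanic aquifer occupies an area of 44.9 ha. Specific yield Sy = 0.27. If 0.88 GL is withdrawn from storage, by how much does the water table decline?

Δh ≈ 7.26 m

A = 44.9 ha = 4.49 × 10^5 m²
ΔV = 0.88 GL = 8.8 × 10^5 m³
Δh = ΔV / (Sy × A) = 8.8 × 10^5 m³ / (0.27 × 4.49 × 10^5 m²) = 7.259 m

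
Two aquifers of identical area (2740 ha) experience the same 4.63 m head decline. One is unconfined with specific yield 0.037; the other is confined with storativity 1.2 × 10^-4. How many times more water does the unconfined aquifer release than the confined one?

A = 2740 ha = 2.74 × 10^7 m²
Unconfined: ΔV_u = Sy × A × Δh = 0.037 × 2.74 × 10^7 × 4.63 = 4.694 × 10^6 m³
Confined: ΔV_c = S × A × Δh = 1.2 × 10^-4 × 2.74 × 10^7 × 4.63 = 15220 m³
Ratio = ΔV_u / ΔV_c = Sy / S = 0.037 / 1.2 × 10^-4 = 308.3

ΔV_u / ΔV_c ≈ 308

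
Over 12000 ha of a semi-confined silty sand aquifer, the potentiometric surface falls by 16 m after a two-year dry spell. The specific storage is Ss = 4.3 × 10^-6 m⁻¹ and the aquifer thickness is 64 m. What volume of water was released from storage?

ΔV ≈ 5.28 × 10^5 m³

S = Ss × b = 4.3 × 10^-6 m⁻¹ × 64 m = 2.752 × 10^-4
A = 12000 ha = 1.2 × 10^8 m²
ΔV = S × A × Δh = 2.752 × 10^-4 × 1.2 × 10^8 m² × 16 m = 5.284 × 10^5 m³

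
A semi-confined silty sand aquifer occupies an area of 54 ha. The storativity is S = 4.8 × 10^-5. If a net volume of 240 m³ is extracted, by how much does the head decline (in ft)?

Δh ≈ 30.4 ft

A = 54 ha = 5.4 × 10^5 m²
Δh = ΔV / (S × A) = 240 m³ / (4.8 × 10^-5 × 5.4 × 10^5 m²) = 9.259 m
Δh = 9.259 m = 30.38 ft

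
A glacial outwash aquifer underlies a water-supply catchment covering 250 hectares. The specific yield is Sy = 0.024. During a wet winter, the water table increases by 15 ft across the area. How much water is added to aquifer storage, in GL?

ΔV ≈ 0.274 GL

A = 250 hectares = 2.5 × 10^6 m²
Δh = 15 ft = 4.572 m
ΔV = Sy × A × Δh = 0.024 × 2.5 × 10^6 m² × 4.572 m = 2.743 × 10^5 m³
ΔV = 2.743 × 10^5 m³ = 0.2743 GL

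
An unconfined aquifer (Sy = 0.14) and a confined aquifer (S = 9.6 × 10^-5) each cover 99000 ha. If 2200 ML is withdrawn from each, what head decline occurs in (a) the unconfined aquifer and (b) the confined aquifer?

A = 99000 ha = 9.9 × 10^8 m²
ΔV = 2200 ML = 2.2 × 10^6 m³
Unconfined: Δh_u = ΔV/(Sy·A) = 2.2 × 10^6/(0.14 × 9.9 × 10^8) = 0.01587 m
Confined: Δh_c = ΔV/(S·A) = 2.2 × 10^6/(9.6 × 10^-5 × 9.9 × 10^8) = 23.15 m

Δh_u ≈ 0.0159 m; Δh_c ≈ 23.1 m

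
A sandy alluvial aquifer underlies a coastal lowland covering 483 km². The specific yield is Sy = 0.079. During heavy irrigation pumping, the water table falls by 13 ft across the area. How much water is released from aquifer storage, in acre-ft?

A = 483 km² = 4.83 × 10^8 m²
Δh = 13 ft = 3.962 m
ΔV = Sy × A × Δh = 0.079 × 4.83 × 10^8 m² × 3.962 m = 1.512 × 10^8 m³
ΔV = 1.512 × 10^8 m³ = 1.226 × 10^5 acre-ft

ΔV ≈ 1.23 × 10^5 acre-ft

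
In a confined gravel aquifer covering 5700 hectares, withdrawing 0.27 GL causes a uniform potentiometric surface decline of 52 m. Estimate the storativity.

S ≈ 9.1 × 10^-5

A = 5700 hectares = 5.7 × 10^7 m²
ΔV = 0.27 GL = 2.7 × 10^5 m³
S = ΔV / (A × Δh) = 2.7 × 10^5 m³ / (5.7 × 10^7 m² × 52 m) = 9.109 × 10^-5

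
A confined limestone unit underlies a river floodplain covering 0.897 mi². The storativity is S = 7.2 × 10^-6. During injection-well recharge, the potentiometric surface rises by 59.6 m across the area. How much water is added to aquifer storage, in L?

A = 0.897 mi² = 2.323 × 10^6 m²
ΔV = S × A × Δh = 7.2 × 10^-6 × 2.323 × 10^6 m² × 59.6 m = 996.9 m³
ΔV = 996.9 m³ = 9.969 × 10^5 L

ΔV ≈ 9.97 × 10^5 L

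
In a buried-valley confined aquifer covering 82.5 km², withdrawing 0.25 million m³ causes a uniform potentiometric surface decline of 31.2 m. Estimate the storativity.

A = 82.5 km² = 8.25 × 10^7 m²
ΔV = 0.25 million m³ = 2.5 × 10^5 m³
S = ΔV / (A × Δh) = 2.5 × 10^5 m³ / (8.25 × 10^7 m² × 31.2 m) = 9.713 × 10^-5

S ≈ 9.7 × 10^-5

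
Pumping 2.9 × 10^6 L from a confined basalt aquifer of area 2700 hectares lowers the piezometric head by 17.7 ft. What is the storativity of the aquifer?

A = 2700 hectares = 2.7 × 10^7 m²
Δh = 17.7 ft = 5.395 m
ΔV = 2.9 × 10^6 L = 2900 m³
S = ΔV / (A × Δh) = 2900 m³ / (2.7 × 10^7 m² × 5.395 m) = 1.991 × 10^-5

S ≈ 2 × 10^-5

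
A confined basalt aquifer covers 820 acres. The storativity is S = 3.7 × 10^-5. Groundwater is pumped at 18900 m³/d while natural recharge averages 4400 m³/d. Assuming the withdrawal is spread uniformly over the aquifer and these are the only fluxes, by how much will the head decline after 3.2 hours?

Δh ≈ 15.7 m

A = 820 acres = 3.318 × 10^6 m²
Net abstraction = 18900 − 4400 = 14500 m³/d
t = 3.2 hours = 0.1333 d
ΔV = Q × t = 14500 m³/d × 0.1333 d = 1933 m³
Δh = ΔV / (S × A) = 1933 / (3.7 × 10^-5 × 3.318 × 10^6) = 15.75 m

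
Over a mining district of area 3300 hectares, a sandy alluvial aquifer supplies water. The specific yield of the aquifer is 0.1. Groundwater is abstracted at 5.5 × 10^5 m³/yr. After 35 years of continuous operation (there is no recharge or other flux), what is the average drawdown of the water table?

Δh ≈ 5.83 m

A = 3300 hectares = 3.3 × 10^7 m²
Q = 5.5 × 10^5 m³/yr = 1507 m³/d
t = 35 years = 12780 d
ΔV = Q × t = 1507 m³/d × 12780 d = 1.925 × 10^7 m³
Δh = ΔV / (Sy × A) = 1.925 × 10^7 / (0.1 × 3.3 × 10^7) = 5.833 m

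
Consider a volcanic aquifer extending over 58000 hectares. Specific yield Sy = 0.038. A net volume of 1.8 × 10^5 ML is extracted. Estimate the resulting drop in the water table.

Δh ≈ 8.17 m

A = 58000 hectares = 5.8 × 10^8 m²
ΔV = 1.8 × 10^5 ML = 1.8 × 10^8 m³
Δh = ΔV / (Sy × A) = 1.8 × 10^8 m³ / (0.038 × 5.8 × 10^8 m²) = 8.167 m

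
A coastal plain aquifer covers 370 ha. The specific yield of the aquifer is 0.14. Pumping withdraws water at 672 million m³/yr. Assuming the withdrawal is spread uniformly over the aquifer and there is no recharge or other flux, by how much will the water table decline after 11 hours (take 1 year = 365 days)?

A = 370 ha = 3.7 × 10^6 m²
Q = 672 million m³/yr = 1.841 × 10^6 m³/d
t = 11 hours = 0.4583 d
ΔV = Q × t = 1.841 × 10^6 m³/d × 0.4583 d = 8.438 × 10^5 m³
Δh = ΔV / (Sy × A) = 8.438 × 10^5 / (0.14 × 3.7 × 10^6) = 1.629 m

Δh ≈ 1.63 m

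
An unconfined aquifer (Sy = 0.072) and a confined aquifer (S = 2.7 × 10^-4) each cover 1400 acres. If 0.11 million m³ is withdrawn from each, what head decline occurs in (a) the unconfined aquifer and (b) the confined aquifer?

Δh_u ≈ 0.27 m; Δh_c ≈ 71.9 m

A = 1400 acres = 5.666 × 10^6 m²
ΔV = 0.11 million m³ = 1.1 × 10^5 m³
Unconfined: Δh_u = ΔV/(Sy·A) = 1.1 × 10^5/(0.072 × 5.666 × 10^6) = 0.2697 m
Confined: Δh_c = ΔV/(S·A) = 1.1 × 10^5/(2.7 × 10^-4 × 5.666 × 10^6) = 71.91 m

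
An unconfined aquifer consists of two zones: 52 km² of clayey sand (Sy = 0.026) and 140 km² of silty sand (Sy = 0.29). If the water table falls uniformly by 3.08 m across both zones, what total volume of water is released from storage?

A₁ = 52 km² = 5.2 × 10^7 m²; A₂ = 140 km² = 1.4 × 10^8 m²
ΔV₁ = 0.026 × 5.2 × 10^7 × 3.08 = 4.164 × 10^6 m³
ΔV₂ = 0.29 × 1.4 × 10^8 × 3.08 = 1.25 × 10^8 m³
ΔV = ΔV₁ + ΔV₂ = 1.292 × 10^8 m³

ΔV ≈ 1.29 × 10^8 m³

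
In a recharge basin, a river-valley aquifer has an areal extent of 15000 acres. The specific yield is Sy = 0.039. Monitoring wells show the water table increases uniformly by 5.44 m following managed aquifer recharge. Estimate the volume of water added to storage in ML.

A = 15000 acres = 6.07 × 10^7 m²
ΔV = Sy × A × Δh = 0.039 × 6.07 × 10^7 m² × 5.44 m = 1.288 × 10^7 m³
ΔV = 1.288 × 10^7 m³ = 12880 ML

ΔV ≈ 12900 ML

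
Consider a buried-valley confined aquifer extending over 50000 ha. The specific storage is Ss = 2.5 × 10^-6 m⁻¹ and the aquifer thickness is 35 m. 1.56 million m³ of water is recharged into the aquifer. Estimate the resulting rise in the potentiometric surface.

S = Ss × b = 2.5 × 10^-6 m⁻¹ × 35 m = 8.75 × 10^-5
A = 50000 ha = 5 × 10^8 m²
ΔV = 1.56 million m³ = 1.56 × 10^6 m³
Δh = ΔV / (S × A) = 1.56 × 10^6 m³ / (8.75 × 10^-5 × 5 × 10^8 m²) = 35.66 m

Δh ≈ 35.7 m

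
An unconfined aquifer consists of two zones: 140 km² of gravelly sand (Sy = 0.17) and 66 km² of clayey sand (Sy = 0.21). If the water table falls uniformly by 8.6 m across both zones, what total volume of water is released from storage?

A₁ = 140 km² = 1.4 × 10^8 m²; A₂ = 66 km² = 6.6 × 10^7 m²
ΔV₁ = 0.17 × 1.4 × 10^8 × 8.6 = 2.047 × 10^8 m³
ΔV₂ = 0.21 × 6.6 × 10^7 × 8.6 = 1.192 × 10^8 m³
ΔV = ΔV₁ + ΔV₂ = 3.239 × 10^8 m³

ΔV ≈ 3.24 × 10^8 m³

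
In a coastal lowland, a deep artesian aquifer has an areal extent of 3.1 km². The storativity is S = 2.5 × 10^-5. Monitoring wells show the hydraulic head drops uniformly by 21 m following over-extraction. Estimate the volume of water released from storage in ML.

A = 3.1 km² = 3.1 × 10^6 m²
ΔV = S × A × Δh = 2.5 × 10^-5 × 3.1 × 10^6 m² × 21 m = 1628 m³
ΔV = 1628 m³ = 1.627 ML

ΔV ≈ 1.63 ML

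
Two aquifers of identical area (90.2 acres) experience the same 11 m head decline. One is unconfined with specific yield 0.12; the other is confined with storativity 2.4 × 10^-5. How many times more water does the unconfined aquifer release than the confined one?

ΔV_u / ΔV_c ≈ 5000

A = 90.2 acres = 3.65 × 10^5 m²
Unconfined: ΔV_u = Sy × A × Δh = 0.12 × 3.65 × 10^5 × 11 = 4.818 × 10^5 m³
Confined: ΔV_c = S × A × Δh = 2.4 × 10^-5 × 3.65 × 10^5 × 11 = 96.37 m³
Ratio = ΔV_u / ΔV_c = Sy / S = 0.12 / 2.4 × 10^-5 = 5000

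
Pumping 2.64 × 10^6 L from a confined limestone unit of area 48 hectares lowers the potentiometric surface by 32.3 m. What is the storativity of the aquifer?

S ≈ 1.7 × 10^-4

A = 48 hectares = 4.8 × 10^5 m²
ΔV = 2.64 × 10^6 L = 2640 m³
S = ΔV / (A × Δh) = 2640 m³ / (4.8 × 10^5 m² × 32.3 m) = 1.703 × 10^-4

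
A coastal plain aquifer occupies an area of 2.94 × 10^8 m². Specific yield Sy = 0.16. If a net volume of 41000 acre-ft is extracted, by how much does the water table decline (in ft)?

Δh ≈ 3.53 ft

ΔV = 41000 acre-ft = 5.057 × 10^7 m³
Δh = ΔV / (Sy × A) = 5.057 × 10^7 m³ / (0.16 × 2.94 × 10^8 m²) = 1.075 m
Δh = 1.075 m = 3.527 ft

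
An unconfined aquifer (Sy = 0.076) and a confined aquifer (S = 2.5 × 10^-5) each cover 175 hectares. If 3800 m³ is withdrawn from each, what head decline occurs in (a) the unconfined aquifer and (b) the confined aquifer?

A = 175 hectares = 1.75 × 10^6 m²
Unconfined: Δh_u = ΔV/(Sy·A) = 3800/(0.076 × 1.75 × 10^6) = 0.02857 m
Confined: Δh_c = ΔV/(S·A) = 3800/(2.5 × 10^-5 × 1.75 × 10^6) = 86.86 m

Δh_u ≈ 0.0286 m; Δh_c ≈ 86.9 m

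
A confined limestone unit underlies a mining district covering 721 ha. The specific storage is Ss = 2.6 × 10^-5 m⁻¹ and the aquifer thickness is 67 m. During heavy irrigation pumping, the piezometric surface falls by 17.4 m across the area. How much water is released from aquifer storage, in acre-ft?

ΔV ≈ 177 acre-ft

S = Ss × b = 2.6 × 10^-5 m⁻¹ × 67 m = 1.742 × 10^-3
A = 721 ha = 7.21 × 10^6 m²
ΔV = S × A × Δh = 0.001742 × 7.21 × 10^6 m² × 17.4 m = 2.185 × 10^5 m³
ΔV = 2.185 × 10^5 m³ = 177.2 acre-ft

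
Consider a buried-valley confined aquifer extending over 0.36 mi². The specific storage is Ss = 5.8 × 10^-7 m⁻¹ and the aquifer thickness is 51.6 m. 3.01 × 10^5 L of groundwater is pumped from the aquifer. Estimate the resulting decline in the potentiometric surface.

S = Ss × b = 5.8 × 10^-7 m⁻¹ × 51.6 m = 2.993 × 10^-5
A = 0.36 mi² = 9.324 × 10^5 m²
ΔV = 3.01 × 10^5 L = 301 m³
Δh = ΔV / (S × A) = 301 m³ / (2.993 × 10^-5 × 9.324 × 10^5 m²) = 10.79 m

Δh ≈ 10.8 m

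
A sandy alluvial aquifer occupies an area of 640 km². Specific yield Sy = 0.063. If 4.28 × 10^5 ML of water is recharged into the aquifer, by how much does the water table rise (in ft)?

Δh ≈ 34.8 ft

A = 640 km² = 6.4 × 10^8 m²
ΔV = 4.28 × 10^5 ML = 4.28 × 10^8 m³
Δh = ΔV / (Sy × A) = 4.28 × 10^8 m³ / (0.063 × 6.4 × 10^8 m²) = 10.62 m
Δh = 10.62 m = 34.83 ft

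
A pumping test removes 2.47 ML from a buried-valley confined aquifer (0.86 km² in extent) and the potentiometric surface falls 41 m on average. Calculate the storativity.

S ≈ 7 × 10^-5

A = 0.86 km² = 8.6 × 10^5 m²
ΔV = 2.47 ML = 2470 m³
S = ΔV / (A × Δh) = 2470 m³ / (8.6 × 10^5 m² × 41 m) = 7.005 × 10^-5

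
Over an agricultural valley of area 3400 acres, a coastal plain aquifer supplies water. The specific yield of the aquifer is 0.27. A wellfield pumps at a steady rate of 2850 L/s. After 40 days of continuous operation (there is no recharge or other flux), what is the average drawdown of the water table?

Δh ≈ 2.65 m

A = 3400 acres = 1.376 × 10^7 m²
Q = 2850 L/s = 2.462 × 10^5 m³/d
ΔV = Q × t = 2.462 × 10^5 m³/d × 40 d = 9.85 × 10^6 m³
Δh = ΔV / (Sy × A) = 9.85 × 10^6 / (0.27 × 1.376 × 10^7) = 2.651 m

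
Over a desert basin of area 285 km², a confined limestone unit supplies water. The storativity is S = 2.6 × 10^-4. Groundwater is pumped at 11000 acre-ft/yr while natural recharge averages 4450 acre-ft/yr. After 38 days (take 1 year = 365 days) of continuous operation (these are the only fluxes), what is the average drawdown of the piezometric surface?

Δh ≈ 11.4 m

A = 285 km² = 2.85 × 10^8 m²
Net abstraction = 11000 − 4450 = 6550 acre-ft/yr
Q_net = 6550 acre-ft/yr = 22140 m³/d
ΔV = Q × t = 22140 m³/d × 38 d = 8.411 × 10^5 m³
Δh = ΔV / (S × A) = 8.411 × 10^5 / (2.6 × 10^-4 × 2.85 × 10^8) = 11.35 m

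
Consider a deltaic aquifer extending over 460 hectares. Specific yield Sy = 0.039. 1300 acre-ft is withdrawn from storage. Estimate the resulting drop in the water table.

Δh ≈ 8.94 m

A = 460 hectares = 4.6 × 10^6 m²
ΔV = 1300 acre-ft = 1.604 × 10^6 m³
Δh = ΔV / (Sy × A) = 1.604 × 10^6 m³ / (0.039 × 4.6 × 10^6 m²) = 8.938 m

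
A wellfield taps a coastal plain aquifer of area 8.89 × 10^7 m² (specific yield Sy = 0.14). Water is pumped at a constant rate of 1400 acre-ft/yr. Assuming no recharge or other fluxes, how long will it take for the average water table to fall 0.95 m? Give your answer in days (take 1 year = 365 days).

t ≈ 2500 days

ΔV = Sy × A × Δh = 0.14 × 8.89 × 10^7 × 0.95 = 1.182 × 10^7 m³
Q = 1400 acre-ft/yr = 4731 m³/d
t = ΔV / Q = 1.182 × 10^7 m³ / 4731 m³/d = 2499 d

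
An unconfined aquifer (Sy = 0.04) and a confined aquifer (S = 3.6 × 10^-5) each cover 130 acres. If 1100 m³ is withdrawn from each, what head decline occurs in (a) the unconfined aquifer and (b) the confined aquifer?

A = 130 acres = 5.261 × 10^5 m²
Unconfined: Δh_u = ΔV/(Sy·A) = 1100/(0.04 × 5.261 × 10^5) = 0.05227 m
Confined: Δh_c = ΔV/(S·A) = 1100/(3.6 × 10^-5 × 5.261 × 10^5) = 58.08 m

Δh_u ≈ 0.0523 m; Δh_c ≈ 58.1 m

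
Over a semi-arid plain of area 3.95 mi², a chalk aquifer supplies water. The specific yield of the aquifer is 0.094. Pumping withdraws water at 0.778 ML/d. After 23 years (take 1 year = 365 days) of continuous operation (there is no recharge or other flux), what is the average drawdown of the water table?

A = 3.95 mi² = 1.023 × 10^7 m²
Q = 0.778 ML/d = 778 m³/d
t = 23 years = 8395 d
ΔV = Q × t = 778 m³/d × 8395 d = 6.531 × 10^6 m³
Δh = ΔV / (Sy × A) = 6.531 × 10^6 / (0.094 × 1.023 × 10^7) = 6.792 m

Δh ≈ 6.79 m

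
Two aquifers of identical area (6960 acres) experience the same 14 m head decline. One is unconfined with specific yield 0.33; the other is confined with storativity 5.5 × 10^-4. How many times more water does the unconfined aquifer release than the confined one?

ΔV_u / ΔV_c ≈ 600

A = 6960 acres = 2.817 × 10^7 m²
Unconfined: ΔV_u = Sy × A × Δh = 0.33 × 2.817 × 10^7 × 14 = 1.301 × 10^8 m³
Confined: ΔV_c = S × A × Δh = 5.5 × 10^-4 × 2.817 × 10^7 × 14 = 2.169 × 10^5 m³
Ratio = ΔV_u / ΔV_c = Sy / S = 0.33 / 5.5 × 10^-4 = 600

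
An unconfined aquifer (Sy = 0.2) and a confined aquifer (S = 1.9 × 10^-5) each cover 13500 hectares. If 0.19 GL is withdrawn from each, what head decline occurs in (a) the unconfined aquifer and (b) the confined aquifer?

Δh_u ≈ 0.00704 m; Δh_c ≈ 74.1 m

A = 13500 hectares = 1.35 × 10^8 m²
ΔV = 0.19 GL = 1.9 × 10^5 m³
Unconfined: Δh_u = ΔV/(Sy·A) = 1.9 × 10^5/(0.2 × 1.35 × 10^8) = 0.007037 m
Confined: Δh_c = ΔV/(S·A) = 1.9 × 10^5/(1.9 × 10^-5 × 1.35 × 10^8) = 74.07 m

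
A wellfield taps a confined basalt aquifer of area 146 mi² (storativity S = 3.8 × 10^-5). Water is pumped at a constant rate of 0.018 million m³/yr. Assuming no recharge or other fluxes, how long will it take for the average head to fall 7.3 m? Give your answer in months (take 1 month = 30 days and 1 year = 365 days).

t ≈ 70.9 months

A = 146 mi² = 3.781 × 10^8 m²
ΔV = S × A × Δh = 3.8 × 10^-5 × 3.781 × 10^8 × 7.3 = 1.049 × 10^5 m³
Q = 0.018 million m³/yr = 49.32 m³/d
t = ΔV / Q = 1.049 × 10^5 m³ / 49.32 m³/d = 2127 d
t = 2127 d ≈ 70.9 months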